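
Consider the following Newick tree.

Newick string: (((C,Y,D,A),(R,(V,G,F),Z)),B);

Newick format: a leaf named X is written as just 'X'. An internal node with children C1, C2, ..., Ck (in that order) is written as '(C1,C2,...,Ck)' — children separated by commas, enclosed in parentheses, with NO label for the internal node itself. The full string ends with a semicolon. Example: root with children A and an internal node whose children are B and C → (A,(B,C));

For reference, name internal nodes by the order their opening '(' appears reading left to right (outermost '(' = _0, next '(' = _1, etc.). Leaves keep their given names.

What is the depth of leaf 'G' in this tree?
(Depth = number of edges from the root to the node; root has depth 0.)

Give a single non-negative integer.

Answer: 4

Derivation:
Newick: (((C,Y,D,A),(R,(V,G,F),Z)),B);
Naming internals by '(' encounter order: outermost '(' = _0, next = _1, ...
Query node: G
Path from root: _0 -> _1 -> _3 -> _4 -> G
Depth of G: 4 (number of edges from root)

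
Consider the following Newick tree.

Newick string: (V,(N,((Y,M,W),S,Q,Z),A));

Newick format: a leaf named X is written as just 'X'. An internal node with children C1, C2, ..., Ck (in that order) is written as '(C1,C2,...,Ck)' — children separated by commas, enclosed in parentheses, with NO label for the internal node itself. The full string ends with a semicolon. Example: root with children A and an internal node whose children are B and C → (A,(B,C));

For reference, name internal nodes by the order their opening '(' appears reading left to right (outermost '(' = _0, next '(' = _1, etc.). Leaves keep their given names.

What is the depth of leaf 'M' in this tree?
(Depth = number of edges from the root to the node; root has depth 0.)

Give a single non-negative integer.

Answer: 4

Derivation:
Newick: (V,(N,((Y,M,W),S,Q,Z),A));
Naming internals by '(' encounter order: outermost '(' = _0, next = _1, ...
Query node: M
Path from root: _0 -> _1 -> _2 -> _3 -> M
Depth of M: 4 (number of edges from root)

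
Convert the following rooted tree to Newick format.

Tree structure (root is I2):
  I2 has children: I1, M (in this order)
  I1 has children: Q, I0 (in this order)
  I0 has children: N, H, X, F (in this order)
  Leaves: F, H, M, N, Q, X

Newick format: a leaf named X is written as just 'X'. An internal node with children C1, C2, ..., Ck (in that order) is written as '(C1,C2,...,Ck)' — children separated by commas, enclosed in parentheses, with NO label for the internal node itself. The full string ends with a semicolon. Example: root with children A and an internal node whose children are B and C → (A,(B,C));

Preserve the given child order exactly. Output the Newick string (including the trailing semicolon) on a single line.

internal I2 with children ['I1', 'M']
  internal I1 with children ['Q', 'I0']
    leaf 'Q' → 'Q'
    internal I0 with children ['N', 'H', 'X', 'F']
      leaf 'N' → 'N'
      leaf 'H' → 'H'
      leaf 'X' → 'X'
      leaf 'F' → 'F'
    → '(N,H,X,F)'
  → '(Q,(N,H,X,F))'
  leaf 'M' → 'M'
→ '((Q,(N,H,X,F)),M)'
Final: ((Q,(N,H,X,F)),M);

Answer: ((Q,(N,H,X,F)),M);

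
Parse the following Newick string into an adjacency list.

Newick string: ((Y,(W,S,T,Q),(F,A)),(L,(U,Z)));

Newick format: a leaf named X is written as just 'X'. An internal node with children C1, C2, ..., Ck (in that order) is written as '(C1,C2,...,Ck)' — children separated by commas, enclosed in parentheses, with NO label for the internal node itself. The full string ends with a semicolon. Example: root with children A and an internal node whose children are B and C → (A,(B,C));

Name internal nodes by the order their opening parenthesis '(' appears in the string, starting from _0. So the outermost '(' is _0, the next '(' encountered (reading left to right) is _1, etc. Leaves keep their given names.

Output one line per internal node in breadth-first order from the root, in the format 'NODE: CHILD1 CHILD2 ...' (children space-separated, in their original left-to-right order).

Answer: _0: _1 _4
_1: Y _2 _3
_4: L _5
_2: W S T Q
_3: F A
_5: U Z

Derivation:
Input: ((Y,(W,S,T,Q),(F,A)),(L,(U,Z)));
Scanning left-to-right, naming '(' by encounter order:
  pos 0: '(' -> open internal node _0 (depth 1)
  pos 1: '(' -> open internal node _1 (depth 2)
  pos 4: '(' -> open internal node _2 (depth 3)
  pos 12: ')' -> close internal node _2 (now at depth 2)
  pos 14: '(' -> open internal node _3 (depth 3)
  pos 18: ')' -> close internal node _3 (now at depth 2)
  pos 19: ')' -> close internal node _1 (now at depth 1)
  pos 21: '(' -> open internal node _4 (depth 2)
  pos 24: '(' -> open internal node _5 (depth 3)
  pos 28: ')' -> close internal node _5 (now at depth 2)
  pos 29: ')' -> close internal node _4 (now at depth 1)
  pos 30: ')' -> close internal node _0 (now at depth 0)
Total internal nodes: 6
BFS adjacency from root:
  _0: _1 _4
  _1: Y _2 _3
  _4: L _5
  _2: W S T Q
  _3: F A
  _5: U Z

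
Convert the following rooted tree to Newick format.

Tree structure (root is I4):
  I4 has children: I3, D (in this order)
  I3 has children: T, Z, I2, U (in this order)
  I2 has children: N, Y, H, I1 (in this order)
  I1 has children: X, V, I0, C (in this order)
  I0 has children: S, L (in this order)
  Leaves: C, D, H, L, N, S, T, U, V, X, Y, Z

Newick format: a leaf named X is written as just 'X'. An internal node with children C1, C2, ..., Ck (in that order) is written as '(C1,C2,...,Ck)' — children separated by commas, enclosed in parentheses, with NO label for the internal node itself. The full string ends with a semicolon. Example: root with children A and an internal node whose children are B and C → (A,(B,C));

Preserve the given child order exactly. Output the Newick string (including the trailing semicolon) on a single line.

Answer: ((T,Z,(N,Y,H,(X,V,(S,L),C)),U),D);

Derivation:
internal I4 with children ['I3', 'D']
  internal I3 with children ['T', 'Z', 'I2', 'U']
    leaf 'T' → 'T'
    leaf 'Z' → 'Z'
    internal I2 with children ['N', 'Y', 'H', 'I1']
      leaf 'N' → 'N'
      leaf 'Y' → 'Y'
      leaf 'H' → 'H'
      internal I1 with children ['X', 'V', 'I0', 'C']
        leaf 'X' → 'X'
        leaf 'V' → 'V'
        internal I0 with children ['S', 'L']
          leaf 'S' → 'S'
          leaf 'L' → 'L'
        → '(S,L)'
        leaf 'C' → 'C'
      → '(X,V,(S,L),C)'
    → '(N,Y,H,(X,V,(S,L),C))'
    leaf 'U' → 'U'
  → '(T,Z,(N,Y,H,(X,V,(S,L),C)),U)'
  leaf 'D' → 'D'
→ '((T,Z,(N,Y,H,(X,V,(S,L),C)),U),D)'
Final: ((T,Z,(N,Y,H,(X,V,(S,L),C)),U),D);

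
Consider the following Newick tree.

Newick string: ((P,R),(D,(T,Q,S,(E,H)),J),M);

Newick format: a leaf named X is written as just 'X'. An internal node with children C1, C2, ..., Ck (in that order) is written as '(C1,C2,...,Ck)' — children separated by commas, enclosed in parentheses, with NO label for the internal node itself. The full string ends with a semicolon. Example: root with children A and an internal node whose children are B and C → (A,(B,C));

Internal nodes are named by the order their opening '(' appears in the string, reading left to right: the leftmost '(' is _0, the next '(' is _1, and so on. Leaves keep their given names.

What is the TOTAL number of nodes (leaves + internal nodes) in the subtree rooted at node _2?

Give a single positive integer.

Answer: 10

Derivation:
Newick: ((P,R),(D,(T,Q,S,(E,H)),J),M);
Locate _2: it is the '(' at position 7 (the 3rd '(' reading left to right).
Query: subtree rooted at _2
_2: subtree_size = 1 + 9
  D: subtree_size = 1 + 0
  _3: subtree_size = 1 + 6
    T: subtree_size = 1 + 0
    Q: subtree_size = 1 + 0
    S: subtree_size = 1 + 0
    _4: subtree_size = 1 + 2
      E: subtree_size = 1 + 0
      H: subtree_size = 1 + 0
  J: subtree_size = 1 + 0
Total subtree size of _2: 10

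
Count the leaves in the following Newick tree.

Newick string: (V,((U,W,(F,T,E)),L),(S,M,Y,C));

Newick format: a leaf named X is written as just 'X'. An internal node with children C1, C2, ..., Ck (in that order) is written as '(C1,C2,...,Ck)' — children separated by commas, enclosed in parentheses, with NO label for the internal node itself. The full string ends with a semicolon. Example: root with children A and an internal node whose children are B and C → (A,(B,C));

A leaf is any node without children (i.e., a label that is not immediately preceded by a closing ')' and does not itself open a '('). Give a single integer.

Newick: (V,((U,W,(F,T,E)),L),(S,M,Y,C));
Scan left-to-right; a leaf is any maximal label run not followed by '(':
  pos 1: leaf 'V' → count = 1
  pos 5: leaf 'U' → count = 2
  pos 7: leaf 'W' → count = 3
  pos 10: leaf 'F' → count = 4
  pos 12: leaf 'T' → count = 5
  pos 14: leaf 'E' → count = 6
  pos 18: leaf 'L' → count = 7
  pos 22: leaf 'S' → count = 8
  pos 24: leaf 'M' → count = 9
  pos 26: leaf 'Y' → count = 10
  pos 28: leaf 'C' → count = 11
Total leaves: 11

Answer: 11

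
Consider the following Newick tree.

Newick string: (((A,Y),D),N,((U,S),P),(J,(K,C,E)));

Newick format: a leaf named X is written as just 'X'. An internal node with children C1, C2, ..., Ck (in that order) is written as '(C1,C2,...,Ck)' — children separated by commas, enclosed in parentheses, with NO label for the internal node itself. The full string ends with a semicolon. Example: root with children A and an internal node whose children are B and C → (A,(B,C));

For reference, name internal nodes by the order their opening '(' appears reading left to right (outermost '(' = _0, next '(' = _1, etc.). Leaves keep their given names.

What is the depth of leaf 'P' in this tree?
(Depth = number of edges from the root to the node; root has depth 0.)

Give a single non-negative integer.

Newick: (((A,Y),D),N,((U,S),P),(J,(K,C,E)));
Naming internals by '(' encounter order: outermost '(' = _0, next = _1, ...
Query node: P
Path from root: _0 -> _3 -> P
Depth of P: 2 (number of edges from root)

Answer: 2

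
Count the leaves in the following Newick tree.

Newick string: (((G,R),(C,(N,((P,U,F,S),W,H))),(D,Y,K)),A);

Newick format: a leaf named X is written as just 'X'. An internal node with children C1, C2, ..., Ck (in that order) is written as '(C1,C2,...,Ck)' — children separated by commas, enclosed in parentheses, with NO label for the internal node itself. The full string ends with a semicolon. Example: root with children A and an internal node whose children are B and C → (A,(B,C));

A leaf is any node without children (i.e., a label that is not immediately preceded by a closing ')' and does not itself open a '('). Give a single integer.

Answer: 14

Derivation:
Newick: (((G,R),(C,(N,((P,U,F,S),W,H))),(D,Y,K)),A);
Scan left-to-right; a leaf is any maximal label run not followed by '(':
  pos 3: leaf 'G' → count = 1
  pos 5: leaf 'R' → count = 2
  pos 9: leaf 'C' → count = 3
  pos 12: leaf 'N' → count = 4
  pos 16: leaf 'P' → count = 5
  pos 18: leaf 'U' → count = 6
  pos 20: leaf 'F' → count = 7
  pos 22: leaf 'S' → count = 8
  pos 25: leaf 'W' → count = 9
  pos 27: leaf 'H' → count = 10
  pos 33: leaf 'D' → count = 11
  pos 35: leaf 'Y' → count = 12
  pos 37: leaf 'K' → count = 13
  pos 41: leaf 'A' → count = 14
Total leaves: 14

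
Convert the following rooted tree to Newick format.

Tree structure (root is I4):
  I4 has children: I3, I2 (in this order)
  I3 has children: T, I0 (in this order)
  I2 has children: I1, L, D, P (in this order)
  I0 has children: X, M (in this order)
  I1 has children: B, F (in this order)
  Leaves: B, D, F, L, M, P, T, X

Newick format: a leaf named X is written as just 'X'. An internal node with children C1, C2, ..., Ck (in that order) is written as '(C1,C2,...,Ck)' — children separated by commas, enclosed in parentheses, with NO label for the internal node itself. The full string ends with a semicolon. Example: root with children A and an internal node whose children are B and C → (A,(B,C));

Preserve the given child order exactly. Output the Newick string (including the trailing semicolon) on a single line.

internal I4 with children ['I3', 'I2']
  internal I3 with children ['T', 'I0']
    leaf 'T' → 'T'
    internal I0 with children ['X', 'M']
      leaf 'X' → 'X'
      leaf 'M' → 'M'
    → '(X,M)'
  → '(T,(X,M))'
  internal I2 with children ['I1', 'L', 'D', 'P']
    internal I1 with children ['B', 'F']
      leaf 'B' → 'B'
      leaf 'F' → 'F'
    → '(B,F)'
    leaf 'L' → 'L'
    leaf 'D' → 'D'
    leaf 'P' → 'P'
  → '((B,F),L,D,P)'
→ '((T,(X,M)),((B,F),L,D,P))'
Final: ((T,(X,M)),((B,F),L,D,P));

Answer: ((T,(X,M)),((B,F),L,D,P));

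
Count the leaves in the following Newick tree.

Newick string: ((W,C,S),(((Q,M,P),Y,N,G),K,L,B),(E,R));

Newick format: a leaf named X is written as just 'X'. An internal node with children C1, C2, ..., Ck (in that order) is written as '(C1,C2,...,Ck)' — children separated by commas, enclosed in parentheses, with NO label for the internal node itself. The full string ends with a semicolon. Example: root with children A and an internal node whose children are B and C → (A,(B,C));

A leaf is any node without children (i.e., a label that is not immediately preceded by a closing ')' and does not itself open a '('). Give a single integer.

Answer: 14

Derivation:
Newick: ((W,C,S),(((Q,M,P),Y,N,G),K,L,B),(E,R));
Scan left-to-right; a leaf is any maximal label run not followed by '(':
  pos 2: leaf 'W' → count = 1
  pos 4: leaf 'C' → count = 2
  pos 6: leaf 'S' → count = 3
  pos 12: leaf 'Q' → count = 4
  pos 14: leaf 'M' → count = 5
  pos 16: leaf 'P' → count = 6
  pos 19: leaf 'Y' → count = 7
  pos 21: leaf 'N' → count = 8
  pos 23: leaf 'G' → count = 9
  pos 26: leaf 'K' → count = 10
  pos 28: leaf 'L' → count = 11
  pos 30: leaf 'B' → count = 12
  pos 34: leaf 'E' → count = 13
  pos 36: leaf 'R' → count = 14
Total leaves: 14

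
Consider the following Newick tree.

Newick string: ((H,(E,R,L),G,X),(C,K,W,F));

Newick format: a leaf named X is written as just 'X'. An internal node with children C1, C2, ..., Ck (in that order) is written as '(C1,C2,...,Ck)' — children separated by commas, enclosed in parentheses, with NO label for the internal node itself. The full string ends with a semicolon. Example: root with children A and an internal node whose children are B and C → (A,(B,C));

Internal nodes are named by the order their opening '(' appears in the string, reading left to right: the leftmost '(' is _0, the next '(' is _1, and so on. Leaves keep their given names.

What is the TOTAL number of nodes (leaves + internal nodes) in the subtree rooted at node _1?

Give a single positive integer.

Newick: ((H,(E,R,L),G,X),(C,K,W,F));
Locate _1: it is the '(' at position 1 (the 2nd '(' reading left to right).
Query: subtree rooted at _1
_1: subtree_size = 1 + 7
  H: subtree_size = 1 + 0
  _2: subtree_size = 1 + 3
    E: subtree_size = 1 + 0
    R: subtree_size = 1 + 0
    L: subtree_size = 1 + 0
  G: subtree_size = 1 + 0
  X: subtree_size = 1 + 0
Total subtree size of _1: 8

Answer: 8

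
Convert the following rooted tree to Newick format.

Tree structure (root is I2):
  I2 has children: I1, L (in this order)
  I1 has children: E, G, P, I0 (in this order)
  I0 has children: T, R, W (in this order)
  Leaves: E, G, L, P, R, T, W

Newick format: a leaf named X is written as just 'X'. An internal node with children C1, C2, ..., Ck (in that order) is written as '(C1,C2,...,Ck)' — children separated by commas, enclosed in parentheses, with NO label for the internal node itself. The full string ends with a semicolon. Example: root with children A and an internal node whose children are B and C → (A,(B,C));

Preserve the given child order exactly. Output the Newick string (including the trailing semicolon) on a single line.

internal I2 with children ['I1', 'L']
  internal I1 with children ['E', 'G', 'P', 'I0']
    leaf 'E' → 'E'
    leaf 'G' → 'G'
    leaf 'P' → 'P'
    internal I0 with children ['T', 'R', 'W']
      leaf 'T' → 'T'
      leaf 'R' → 'R'
      leaf 'W' → 'W'
    → '(T,R,W)'
  → '(E,G,P,(T,R,W))'
  leaf 'L' → 'L'
→ '((E,G,P,(T,R,W)),L)'
Final: ((E,G,P,(T,R,W)),L);

Answer: ((E,G,P,(T,R,W)),L);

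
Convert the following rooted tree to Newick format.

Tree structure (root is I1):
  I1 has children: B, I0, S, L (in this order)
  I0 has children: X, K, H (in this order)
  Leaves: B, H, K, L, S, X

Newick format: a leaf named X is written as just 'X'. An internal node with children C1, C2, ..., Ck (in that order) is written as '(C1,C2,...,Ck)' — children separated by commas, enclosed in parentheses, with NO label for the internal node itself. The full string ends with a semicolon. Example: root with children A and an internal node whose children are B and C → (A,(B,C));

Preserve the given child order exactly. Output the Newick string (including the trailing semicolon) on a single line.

internal I1 with children ['B', 'I0', 'S', 'L']
  leaf 'B' → 'B'
  internal I0 with children ['X', 'K', 'H']
    leaf 'X' → 'X'
    leaf 'K' → 'K'
    leaf 'H' → 'H'
  → '(X,K,H)'
  leaf 'S' → 'S'
  leaf 'L' → 'L'
→ '(B,(X,K,H),S,L)'
Final: (B,(X,K,H),S,L);

Answer: (B,(X,K,H),S,L);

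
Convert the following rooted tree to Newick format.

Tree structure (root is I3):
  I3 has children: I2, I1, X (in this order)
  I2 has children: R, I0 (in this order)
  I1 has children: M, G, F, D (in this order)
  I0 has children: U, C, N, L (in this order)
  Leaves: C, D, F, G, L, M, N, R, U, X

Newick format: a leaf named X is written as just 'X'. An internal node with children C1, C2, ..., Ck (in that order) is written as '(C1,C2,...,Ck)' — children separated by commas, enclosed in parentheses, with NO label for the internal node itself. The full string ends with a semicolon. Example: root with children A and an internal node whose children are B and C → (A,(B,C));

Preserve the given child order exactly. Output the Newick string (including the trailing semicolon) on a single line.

Answer: ((R,(U,C,N,L)),(M,G,F,D),X);

Derivation:
internal I3 with children ['I2', 'I1', 'X']
  internal I2 with children ['R', 'I0']
    leaf 'R' → 'R'
    internal I0 with children ['U', 'C', 'N', 'L']
      leaf 'U' → 'U'
      leaf 'C' → 'C'
      leaf 'N' → 'N'
      leaf 'L' → 'L'
    → '(U,C,N,L)'
  → '(R,(U,C,N,L))'
  internal I1 with children ['M', 'G', 'F', 'D']
    leaf 'M' → 'M'
    leaf 'G' → 'G'
    leaf 'F' → 'F'
    leaf 'D' → 'D'
  → '(M,G,F,D)'
  leaf 'X' → 'X'
→ '((R,(U,C,N,L)),(M,G,F,D),X)'
Final: ((R,(U,C,N,L)),(M,G,F,D),X);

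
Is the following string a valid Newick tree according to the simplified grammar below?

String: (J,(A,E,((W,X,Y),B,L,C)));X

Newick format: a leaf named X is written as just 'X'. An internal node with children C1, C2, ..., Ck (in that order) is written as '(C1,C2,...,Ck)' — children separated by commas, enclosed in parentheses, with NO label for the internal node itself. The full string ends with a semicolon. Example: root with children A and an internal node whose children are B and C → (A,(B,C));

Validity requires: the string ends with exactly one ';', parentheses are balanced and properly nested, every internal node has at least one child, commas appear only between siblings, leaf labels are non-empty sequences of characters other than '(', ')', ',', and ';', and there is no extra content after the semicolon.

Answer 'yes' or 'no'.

Input: (J,(A,E,((W,X,Y),B,L,C)));X
Paren balance: 4 '(' vs 4 ')' OK
Ends with single ';': False
Full parse: FAILS (must end with ;)
Valid: False

Answer: no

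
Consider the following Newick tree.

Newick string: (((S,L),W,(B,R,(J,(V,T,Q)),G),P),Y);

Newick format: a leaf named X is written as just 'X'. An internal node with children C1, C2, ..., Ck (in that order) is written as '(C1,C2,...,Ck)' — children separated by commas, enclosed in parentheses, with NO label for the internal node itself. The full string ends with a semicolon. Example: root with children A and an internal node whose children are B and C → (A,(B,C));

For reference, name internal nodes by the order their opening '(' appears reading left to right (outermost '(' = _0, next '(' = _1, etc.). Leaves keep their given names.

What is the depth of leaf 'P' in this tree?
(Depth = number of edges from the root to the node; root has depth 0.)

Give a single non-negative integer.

Newick: (((S,L),W,(B,R,(J,(V,T,Q)),G),P),Y);
Naming internals by '(' encounter order: outermost '(' = _0, next = _1, ...
Query node: P
Path from root: _0 -> _1 -> P
Depth of P: 2 (number of edges from root)

Answer: 2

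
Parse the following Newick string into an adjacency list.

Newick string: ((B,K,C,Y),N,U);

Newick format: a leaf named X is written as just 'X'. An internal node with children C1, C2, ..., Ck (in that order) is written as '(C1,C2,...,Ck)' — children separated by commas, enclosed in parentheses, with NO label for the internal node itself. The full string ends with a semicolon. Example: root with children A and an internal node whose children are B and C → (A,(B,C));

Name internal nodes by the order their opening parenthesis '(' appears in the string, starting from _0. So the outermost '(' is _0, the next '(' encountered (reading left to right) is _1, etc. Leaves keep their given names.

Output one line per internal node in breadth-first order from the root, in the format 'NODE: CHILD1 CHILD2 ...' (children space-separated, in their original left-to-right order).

Answer: _0: _1 N U
_1: B K C Y

Derivation:
Input: ((B,K,C,Y),N,U);
Scanning left-to-right, naming '(' by encounter order:
  pos 0: '(' -> open internal node _0 (depth 1)
  pos 1: '(' -> open internal node _1 (depth 2)
  pos 9: ')' -> close internal node _1 (now at depth 1)
  pos 14: ')' -> close internal node _0 (now at depth 0)
Total internal nodes: 2
BFS adjacency from root:
  _0: _1 N U
  _1: B K C Y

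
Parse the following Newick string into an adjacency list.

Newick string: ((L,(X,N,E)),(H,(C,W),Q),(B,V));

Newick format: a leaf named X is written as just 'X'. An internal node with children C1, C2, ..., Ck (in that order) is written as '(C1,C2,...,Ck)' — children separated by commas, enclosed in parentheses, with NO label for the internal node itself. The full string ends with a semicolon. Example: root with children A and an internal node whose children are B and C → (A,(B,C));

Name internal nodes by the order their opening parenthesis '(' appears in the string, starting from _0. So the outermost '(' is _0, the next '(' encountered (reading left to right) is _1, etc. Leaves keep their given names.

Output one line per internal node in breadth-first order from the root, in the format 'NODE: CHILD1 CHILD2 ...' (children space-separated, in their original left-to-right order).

Answer: _0: _1 _3 _5
_1: L _2
_3: H _4 Q
_5: B V
_2: X N E
_4: C W

Derivation:
Input: ((L,(X,N,E)),(H,(C,W),Q),(B,V));
Scanning left-to-right, naming '(' by encounter order:
  pos 0: '(' -> open internal node _0 (depth 1)
  pos 1: '(' -> open internal node _1 (depth 2)
  pos 4: '(' -> open internal node _2 (depth 3)
  pos 10: ')' -> close internal node _2 (now at depth 2)
  pos 11: ')' -> close internal node _1 (now at depth 1)
  pos 13: '(' -> open internal node _3 (depth 2)
  pos 16: '(' -> open internal node _4 (depth 3)
  pos 20: ')' -> close internal node _4 (now at depth 2)
  pos 23: ')' -> close internal node _3 (now at depth 1)
  pos 25: '(' -> open internal node _5 (depth 2)
  pos 29: ')' -> close internal node _5 (now at depth 1)
  pos 30: ')' -> close internal node _0 (now at depth 0)
Total internal nodes: 6
BFS adjacency from root:
  _0: _1 _3 _5
  _1: L _2
  _3: H _4 Q
  _5: B V
  _2: X N E
  _4: C W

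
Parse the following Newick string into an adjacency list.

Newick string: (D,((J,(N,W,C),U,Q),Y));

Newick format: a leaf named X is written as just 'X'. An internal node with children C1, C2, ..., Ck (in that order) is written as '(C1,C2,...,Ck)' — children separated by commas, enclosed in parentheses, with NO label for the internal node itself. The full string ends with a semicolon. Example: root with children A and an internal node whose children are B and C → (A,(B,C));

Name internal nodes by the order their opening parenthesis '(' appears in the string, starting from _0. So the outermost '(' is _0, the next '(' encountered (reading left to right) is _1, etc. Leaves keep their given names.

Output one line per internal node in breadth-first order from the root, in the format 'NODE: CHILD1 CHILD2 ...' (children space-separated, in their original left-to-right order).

Answer: _0: D _1
_1: _2 Y
_2: J _3 U Q
_3: N W C

Derivation:
Input: (D,((J,(N,W,C),U,Q),Y));
Scanning left-to-right, naming '(' by encounter order:
  pos 0: '(' -> open internal node _0 (depth 1)
  pos 3: '(' -> open internal node _1 (depth 2)
  pos 4: '(' -> open internal node _2 (depth 3)
  pos 7: '(' -> open internal node _3 (depth 4)
  pos 13: ')' -> close internal node _3 (now at depth 3)
  pos 18: ')' -> close internal node _2 (now at depth 2)
  pos 21: ')' -> close internal node _1 (now at depth 1)
  pos 22: ')' -> close internal node _0 (now at depth 0)
Total internal nodes: 4
BFS adjacency from root:
  _0: D _1
  _1: _2 Y
  _2: J _3 U Q
  _3: N W C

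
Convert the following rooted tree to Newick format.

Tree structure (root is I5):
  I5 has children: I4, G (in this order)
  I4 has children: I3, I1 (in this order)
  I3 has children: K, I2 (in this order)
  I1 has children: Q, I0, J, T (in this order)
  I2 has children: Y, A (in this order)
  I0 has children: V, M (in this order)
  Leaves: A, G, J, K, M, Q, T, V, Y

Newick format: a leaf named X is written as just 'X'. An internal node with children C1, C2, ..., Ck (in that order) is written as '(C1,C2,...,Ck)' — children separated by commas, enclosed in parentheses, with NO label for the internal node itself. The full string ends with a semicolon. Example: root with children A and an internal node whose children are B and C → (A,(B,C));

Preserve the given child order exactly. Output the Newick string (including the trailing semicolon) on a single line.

Answer: (((K,(Y,A)),(Q,(V,M),J,T)),G);

Derivation:
internal I5 with children ['I4', 'G']
  internal I4 with children ['I3', 'I1']
    internal I3 with children ['K', 'I2']
      leaf 'K' → 'K'
      internal I2 with children ['Y', 'A']
        leaf 'Y' → 'Y'
        leaf 'A' → 'A'
      → '(Y,A)'
    → '(K,(Y,A))'
    internal I1 with children ['Q', 'I0', 'J', 'T']
      leaf 'Q' → 'Q'
      internal I0 with children ['V', 'M']
        leaf 'V' → 'V'
        leaf 'M' → 'M'
      → '(V,M)'
      leaf 'J' → 'J'
      leaf 'T' → 'T'
    → '(Q,(V,M),J,T)'
  → '((K,(Y,A)),(Q,(V,M),J,T))'
  leaf 'G' → 'G'
→ '(((K,(Y,A)),(Q,(V,M),J,T)),G)'
Final: (((K,(Y,A)),(Q,(V,M),J,T)),G);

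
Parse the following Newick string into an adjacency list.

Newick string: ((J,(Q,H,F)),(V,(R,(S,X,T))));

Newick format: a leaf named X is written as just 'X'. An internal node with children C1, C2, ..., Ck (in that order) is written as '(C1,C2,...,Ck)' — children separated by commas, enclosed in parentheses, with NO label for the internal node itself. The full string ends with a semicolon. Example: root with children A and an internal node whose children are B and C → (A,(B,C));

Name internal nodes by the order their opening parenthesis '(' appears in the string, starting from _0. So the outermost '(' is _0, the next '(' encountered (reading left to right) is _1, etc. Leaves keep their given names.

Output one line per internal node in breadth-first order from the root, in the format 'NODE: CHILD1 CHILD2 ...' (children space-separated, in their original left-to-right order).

Answer: _0: _1 _3
_1: J _2
_3: V _4
_2: Q H F
_4: R _5
_5: S X T

Derivation:
Input: ((J,(Q,H,F)),(V,(R,(S,X,T))));
Scanning left-to-right, naming '(' by encounter order:
  pos 0: '(' -> open internal node _0 (depth 1)
  pos 1: '(' -> open internal node _1 (depth 2)
  pos 4: '(' -> open internal node _2 (depth 3)
  pos 10: ')' -> close internal node _2 (now at depth 2)
  pos 11: ')' -> close internal node _1 (now at depth 1)
  pos 13: '(' -> open internal node _3 (depth 2)
  pos 16: '(' -> open internal node _4 (depth 3)
  pos 19: '(' -> open internal node _5 (depth 4)
  pos 25: ')' -> close internal node _5 (now at depth 3)
  pos 26: ')' -> close internal node _4 (now at depth 2)
  pos 27: ')' -> close internal node _3 (now at depth 1)
  pos 28: ')' -> close internal node _0 (now at depth 0)
Total internal nodes: 6
BFS adjacency from root:
  _0: _1 _3
  _1: J _2
  _3: V _4
  _2: Q H F
  _4: R _5
  _5: S X T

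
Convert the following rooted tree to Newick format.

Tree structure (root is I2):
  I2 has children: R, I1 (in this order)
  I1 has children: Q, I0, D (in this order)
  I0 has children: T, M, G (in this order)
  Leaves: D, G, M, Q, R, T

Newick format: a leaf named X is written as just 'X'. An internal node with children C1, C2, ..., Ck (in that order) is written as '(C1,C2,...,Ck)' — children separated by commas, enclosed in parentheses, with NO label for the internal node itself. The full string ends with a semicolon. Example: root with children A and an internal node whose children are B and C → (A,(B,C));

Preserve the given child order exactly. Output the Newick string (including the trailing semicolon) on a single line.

Answer: (R,(Q,(T,M,G),D));

Derivation:
internal I2 with children ['R', 'I1']
  leaf 'R' → 'R'
  internal I1 with children ['Q', 'I0', 'D']
    leaf 'Q' → 'Q'
    internal I0 with children ['T', 'M', 'G']
      leaf 'T' → 'T'
      leaf 'M' → 'M'
      leaf 'G' → 'G'
    → '(T,M,G)'
    leaf 'D' → 'D'
  → '(Q,(T,M,G),D)'
→ '(R,(Q,(T,M,G),D))'
Final: (R,(Q,(T,M,G),D));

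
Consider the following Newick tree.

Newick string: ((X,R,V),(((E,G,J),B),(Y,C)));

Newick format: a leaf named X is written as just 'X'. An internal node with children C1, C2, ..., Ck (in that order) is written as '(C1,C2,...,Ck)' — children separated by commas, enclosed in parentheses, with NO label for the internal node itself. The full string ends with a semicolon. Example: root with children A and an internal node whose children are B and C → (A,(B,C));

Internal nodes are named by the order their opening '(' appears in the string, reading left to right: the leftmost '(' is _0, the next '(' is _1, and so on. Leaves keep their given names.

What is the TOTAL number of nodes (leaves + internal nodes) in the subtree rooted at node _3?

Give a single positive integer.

Answer: 6

Derivation:
Newick: ((X,R,V),(((E,G,J),B),(Y,C)));
Locate _3: it is the '(' at position 10 (the 4th '(' reading left to right).
Query: subtree rooted at _3
_3: subtree_size = 1 + 5
  _4: subtree_size = 1 + 3
    E: subtree_size = 1 + 0
    G: subtree_size = 1 + 0
    J: subtree_size = 1 + 0
  B: subtree_size = 1 + 0
Total subtree size of _3: 6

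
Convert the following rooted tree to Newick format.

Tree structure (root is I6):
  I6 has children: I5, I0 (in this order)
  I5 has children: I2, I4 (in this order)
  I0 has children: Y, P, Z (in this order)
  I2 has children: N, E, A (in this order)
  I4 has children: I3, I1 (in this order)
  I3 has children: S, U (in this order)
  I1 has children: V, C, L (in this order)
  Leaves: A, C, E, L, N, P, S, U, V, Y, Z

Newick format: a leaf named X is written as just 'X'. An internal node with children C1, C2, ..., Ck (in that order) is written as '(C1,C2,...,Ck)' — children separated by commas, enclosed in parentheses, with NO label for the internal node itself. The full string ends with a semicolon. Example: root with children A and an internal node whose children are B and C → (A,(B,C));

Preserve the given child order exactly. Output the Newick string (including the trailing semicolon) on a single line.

internal I6 with children ['I5', 'I0']
  internal I5 with children ['I2', 'I4']
    internal I2 with children ['N', 'E', 'A']
      leaf 'N' → 'N'
      leaf 'E' → 'E'
      leaf 'A' → 'A'
    → '(N,E,A)'
    internal I4 with children ['I3', 'I1']
      internal I3 with children ['S', 'U']
        leaf 'S' → 'S'
        leaf 'U' → 'U'
      → '(S,U)'
      internal I1 with children ['V', 'C', 'L']
        leaf 'V' → 'V'
        leaf 'C' → 'C'
        leaf 'L' → 'L'
      → '(V,C,L)'
    → '((S,U),(V,C,L))'
  → '((N,E,A),((S,U),(V,C,L)))'
  internal I0 with children ['Y', 'P', 'Z']
    leaf 'Y' → 'Y'
    leaf 'P' → 'P'
    leaf 'Z' → 'Z'
  → '(Y,P,Z)'
→ '(((N,E,A),((S,U),(V,C,L))),(Y,P,Z))'
Final: (((N,E,A),((S,U),(V,C,L))),(Y,P,Z));

Answer: (((N,E,A),((S,U),(V,C,L))),(Y,P,Z));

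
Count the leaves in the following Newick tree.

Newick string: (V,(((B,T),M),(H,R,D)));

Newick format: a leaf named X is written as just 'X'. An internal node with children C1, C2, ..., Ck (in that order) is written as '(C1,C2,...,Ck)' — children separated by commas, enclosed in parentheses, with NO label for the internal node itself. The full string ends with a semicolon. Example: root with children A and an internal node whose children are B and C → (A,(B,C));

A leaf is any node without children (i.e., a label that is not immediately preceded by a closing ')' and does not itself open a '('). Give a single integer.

Answer: 7

Derivation:
Newick: (V,(((B,T),M),(H,R,D)));
Scan left-to-right; a leaf is any maximal label run not followed by '(':
  pos 1: leaf 'V' → count = 1
  pos 6: leaf 'B' → count = 2
  pos 8: leaf 'T' → count = 3
  pos 11: leaf 'M' → count = 4
  pos 15: leaf 'H' → count = 5
  pos 17: leaf 'R' → count = 6
  pos 19: leaf 'D' → count = 7
Total leaves: 7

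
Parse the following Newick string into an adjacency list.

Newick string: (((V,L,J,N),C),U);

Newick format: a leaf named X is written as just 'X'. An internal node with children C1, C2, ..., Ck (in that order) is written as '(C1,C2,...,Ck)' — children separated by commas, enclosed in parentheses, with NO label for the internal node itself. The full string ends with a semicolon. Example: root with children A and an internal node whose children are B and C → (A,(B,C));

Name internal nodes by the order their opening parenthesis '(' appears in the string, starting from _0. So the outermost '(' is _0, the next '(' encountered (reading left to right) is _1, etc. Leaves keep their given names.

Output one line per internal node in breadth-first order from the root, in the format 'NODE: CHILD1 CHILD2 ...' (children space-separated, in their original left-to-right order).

Input: (((V,L,J,N),C),U);
Scanning left-to-right, naming '(' by encounter order:
  pos 0: '(' -> open internal node _0 (depth 1)
  pos 1: '(' -> open internal node _1 (depth 2)
  pos 2: '(' -> open internal node _2 (depth 3)
  pos 10: ')' -> close internal node _2 (now at depth 2)
  pos 13: ')' -> close internal node _1 (now at depth 1)
  pos 16: ')' -> close internal node _0 (now at depth 0)
Total internal nodes: 3
BFS adjacency from root:
  _0: _1 U
  _1: _2 C
  _2: V L J N

Answer: _0: _1 U
_1: _2 C
_2: V L J N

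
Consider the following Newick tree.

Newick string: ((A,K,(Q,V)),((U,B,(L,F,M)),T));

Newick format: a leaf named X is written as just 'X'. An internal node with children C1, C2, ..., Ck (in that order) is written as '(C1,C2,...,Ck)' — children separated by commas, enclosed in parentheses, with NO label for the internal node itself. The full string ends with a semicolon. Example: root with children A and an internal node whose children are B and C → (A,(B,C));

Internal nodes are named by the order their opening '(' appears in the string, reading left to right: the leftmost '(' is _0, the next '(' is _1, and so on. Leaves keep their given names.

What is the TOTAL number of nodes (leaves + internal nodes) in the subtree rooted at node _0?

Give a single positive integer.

Answer: 16

Derivation:
Newick: ((A,K,(Q,V)),((U,B,(L,F,M)),T));
Locate _0: it is the '(' at position 0 (the 1st '(' reading left to right).
Query: subtree rooted at _0
_0: subtree_size = 1 + 15
  _1: subtree_size = 1 + 5
    A: subtree_size = 1 + 0
    K: subtree_size = 1 + 0
    _2: subtree_size = 1 + 2
      Q: subtree_size = 1 + 0
      V: subtree_size = 1 + 0
  _3: subtree_size = 1 + 8
    _4: subtree_size = 1 + 6
      U: subtree_size = 1 + 0
      B: subtree_size = 1 + 0
      _5: subtree_size = 1 + 3
        L: subtree_size = 1 + 0
        F: subtree_size = 1 + 0
        M: subtree_size = 1 + 0
    T: subtree_size = 1 + 0
Total subtree size of _0: 16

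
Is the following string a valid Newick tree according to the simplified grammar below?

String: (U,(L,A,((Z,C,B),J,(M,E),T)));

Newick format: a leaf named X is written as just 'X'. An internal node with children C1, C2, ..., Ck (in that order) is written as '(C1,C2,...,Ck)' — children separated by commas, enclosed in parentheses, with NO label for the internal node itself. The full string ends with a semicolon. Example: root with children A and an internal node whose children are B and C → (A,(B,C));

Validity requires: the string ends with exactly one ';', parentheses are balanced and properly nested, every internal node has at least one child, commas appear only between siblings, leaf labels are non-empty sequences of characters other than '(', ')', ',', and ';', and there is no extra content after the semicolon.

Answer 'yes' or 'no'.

Input: (U,(L,A,((Z,C,B),J,(M,E),T)));
Paren balance: 5 '(' vs 5 ')' OK
Ends with single ';': True
Full parse: OK
Valid: True

Answer: yes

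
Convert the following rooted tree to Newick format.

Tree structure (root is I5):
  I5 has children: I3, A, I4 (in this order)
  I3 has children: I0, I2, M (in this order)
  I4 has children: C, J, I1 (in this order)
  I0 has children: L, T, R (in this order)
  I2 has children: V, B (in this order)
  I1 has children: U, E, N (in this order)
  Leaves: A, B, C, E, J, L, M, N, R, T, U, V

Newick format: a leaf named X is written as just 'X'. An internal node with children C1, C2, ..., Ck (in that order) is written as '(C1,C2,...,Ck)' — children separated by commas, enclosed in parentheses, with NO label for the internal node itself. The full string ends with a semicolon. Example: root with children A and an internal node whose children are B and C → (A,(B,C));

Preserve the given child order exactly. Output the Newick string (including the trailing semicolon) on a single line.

Answer: (((L,T,R),(V,B),M),A,(C,J,(U,E,N)));

Derivation:
internal I5 with children ['I3', 'A', 'I4']
  internal I3 with children ['I0', 'I2', 'M']
    internal I0 with children ['L', 'T', 'R']
      leaf 'L' → 'L'
      leaf 'T' → 'T'
      leaf 'R' → 'R'
    → '(L,T,R)'
    internal I2 with children ['V', 'B']
      leaf 'V' → 'V'
      leaf 'B' → 'B'
    → '(V,B)'
    leaf 'M' → 'M'
  → '((L,T,R),(V,B),M)'
  leaf 'A' → 'A'
  internal I4 with children ['C', 'J', 'I1']
    leaf 'C' → 'C'
    leaf 'J' → 'J'
    internal I1 with children ['U', 'E', 'N']
      leaf 'U' → 'U'
      leaf 'E' → 'E'
      leaf 'N' → 'N'
    → '(U,E,N)'
  → '(C,J,(U,E,N))'
→ '(((L,T,R),(V,B),M),A,(C,J,(U,E,N)))'
Final: (((L,T,R),(V,B),M),A,(C,J,(U,E,N)));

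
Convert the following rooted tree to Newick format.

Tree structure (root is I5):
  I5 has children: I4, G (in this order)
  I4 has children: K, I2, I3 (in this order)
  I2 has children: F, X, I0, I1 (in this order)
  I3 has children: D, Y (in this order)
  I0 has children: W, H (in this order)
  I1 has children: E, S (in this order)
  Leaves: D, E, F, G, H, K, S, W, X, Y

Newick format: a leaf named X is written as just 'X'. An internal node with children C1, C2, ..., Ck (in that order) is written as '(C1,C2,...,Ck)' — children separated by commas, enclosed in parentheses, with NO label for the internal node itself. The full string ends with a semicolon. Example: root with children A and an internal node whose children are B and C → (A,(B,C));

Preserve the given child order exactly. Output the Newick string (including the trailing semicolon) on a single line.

Answer: ((K,(F,X,(W,H),(E,S)),(D,Y)),G);

Derivation:
internal I5 with children ['I4', 'G']
  internal I4 with children ['K', 'I2', 'I3']
    leaf 'K' → 'K'
    internal I2 with children ['F', 'X', 'I0', 'I1']
      leaf 'F' → 'F'
      leaf 'X' → 'X'
      internal I0 with children ['W', 'H']
        leaf 'W' → 'W'
        leaf 'H' → 'H'
      → '(W,H)'
      internal I1 with children ['E', 'S']
        leaf 'E' → 'E'
        leaf 'S' → 'S'
      → '(E,S)'
    → '(F,X,(W,H),(E,S))'
    internal I3 with children ['D', 'Y']
      leaf 'D' → 'D'
      leaf 'Y' → 'Y'
    → '(D,Y)'
  → '(K,(F,X,(W,H),(E,S)),(D,Y))'
  leaf 'G' → 'G'
→ '((K,(F,X,(W,H),(E,S)),(D,Y)),G)'
Final: ((K,(F,X,(W,H),(E,S)),(D,Y)),G);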